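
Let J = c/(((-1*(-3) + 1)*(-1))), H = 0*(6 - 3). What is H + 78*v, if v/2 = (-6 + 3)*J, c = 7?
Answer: 819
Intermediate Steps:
H = 0 (H = 0*3 = 0)
J = -7/4 (J = 7/(((-1*(-3) + 1)*(-1))) = 7/(((3 + 1)*(-1))) = 7/((4*(-1))) = 7/(-4) = 7*(-¼) = -7/4 ≈ -1.7500)
v = 21/2 (v = 2*((-6 + 3)*(-7/4)) = 2*(-3*(-7/4)) = 2*(21/4) = 21/2 ≈ 10.500)
H + 78*v = 0 + 78*(21/2) = 0 + 819 = 819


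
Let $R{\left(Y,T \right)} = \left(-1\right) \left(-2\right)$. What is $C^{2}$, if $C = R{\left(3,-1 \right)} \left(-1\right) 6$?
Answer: $144$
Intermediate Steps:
$R{\left(Y,T \right)} = 2$
$C = -12$ ($C = 2 \left(-1\right) 6 = \left(-2\right) 6 = -12$)
$C^{2} = \left(-12\right)^{2} = 144$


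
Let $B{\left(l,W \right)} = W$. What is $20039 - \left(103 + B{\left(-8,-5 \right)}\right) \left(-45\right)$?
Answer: $24449$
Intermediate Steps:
$20039 - \left(103 + B{\left(-8,-5 \right)}\right) \left(-45\right) = 20039 - \left(103 - 5\right) \left(-45\right) = 20039 - 98 \left(-45\right) = 20039 - -4410 = 20039 + 4410 = 24449$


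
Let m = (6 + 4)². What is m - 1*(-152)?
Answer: 252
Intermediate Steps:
m = 100 (m = 10² = 100)
m - 1*(-152) = 100 - 1*(-152) = 100 + 152 = 252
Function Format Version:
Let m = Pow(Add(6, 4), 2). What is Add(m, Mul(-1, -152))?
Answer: 252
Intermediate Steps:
m = 100 (m = Pow(10, 2) = 100)
Add(m, Mul(-1, -152)) = Add(100, Mul(-1, -152)) = Add(100, 152) = 252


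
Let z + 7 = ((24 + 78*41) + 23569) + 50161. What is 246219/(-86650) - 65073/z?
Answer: -4916779281/1333456850 ≈ -3.6872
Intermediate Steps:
z = 76945 (z = -7 + (((24 + 78*41) + 23569) + 50161) = -7 + (((24 + 3198) + 23569) + 50161) = -7 + ((3222 + 23569) + 50161) = -7 + (26791 + 50161) = -7 + 76952 = 76945)
246219/(-86650) - 65073/z = 246219/(-86650) - 65073/76945 = 246219*(-1/86650) - 65073*1/76945 = -246219/86650 - 65073/76945 = -4916779281/1333456850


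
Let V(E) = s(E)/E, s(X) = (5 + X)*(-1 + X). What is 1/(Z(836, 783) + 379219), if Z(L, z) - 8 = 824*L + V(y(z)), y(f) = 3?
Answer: 3/3204289 ≈ 9.3624e-7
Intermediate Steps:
s(X) = (-1 + X)*(5 + X)
V(E) = (-5 + E² + 4*E)/E
Z(L, z) = 40/3 + 824*L (Z(L, z) = 8 + (824*L + (4 + 3 - 5/3)) = 8 + (824*L + 16/3) = 8 + (16/3 + 824*L) = 40/3 + 824*L)
1/(Z(836, 783) + 379219) = 1/((40/3 + 824*836) + 379219) = 1/((40/3 + 688864) + 379219) = 1/(2066632/3 + 379219) = 1/(3204289/3) = 3/3204289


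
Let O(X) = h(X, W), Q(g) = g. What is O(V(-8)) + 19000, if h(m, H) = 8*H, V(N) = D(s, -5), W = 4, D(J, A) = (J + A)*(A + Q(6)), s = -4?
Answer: 19032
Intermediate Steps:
D(J, A) = (6 + A)*(A + J) (D(J, A) = (J + A)*(A + 6) = (A + J)*(6 + A) = (6 + A)*(A + J))
V(N) = -9 (V(N) = (-5)² + 6*(-5) + 6*(-4) - 5*(-4) = 25 - 30 - 24 + 20 = -9)
O(X) = 32 (O(X) = 8*4 = 32)
O(V(-8)) + 19000 = 32 + 19000 = 19032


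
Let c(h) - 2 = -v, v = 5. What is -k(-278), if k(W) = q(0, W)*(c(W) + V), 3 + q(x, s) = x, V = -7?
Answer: -30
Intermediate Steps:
q(x, s) = -3 + x
c(h) = -3 (c(h) = 2 - 1*5 = 2 - 5 = -3)
k(W) = 30 (k(W) = (-3 + 0)*(-3 - 7) = -3*(-10) = 30)
-k(-278) = -1*30 = -30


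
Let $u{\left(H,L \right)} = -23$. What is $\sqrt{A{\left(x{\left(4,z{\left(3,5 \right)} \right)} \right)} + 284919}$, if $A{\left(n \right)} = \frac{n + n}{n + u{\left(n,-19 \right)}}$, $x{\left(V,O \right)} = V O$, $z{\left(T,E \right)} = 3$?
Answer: $\frac{\sqrt{34474935}}{11} \approx 533.78$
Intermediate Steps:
$x{\left(V,O \right)} = O V$
$A{\left(n \right)} = \frac{2 n}{-23 + n}$ ($A{\left(n \right)} = \frac{n + n}{n - 23} = \frac{2 n}{-23 + n}$)
$\sqrt{A{\left(x{\left(4,z{\left(3,5 \right)} \right)} \right)} + 284919} = \sqrt{\frac{2 \cdot 3 \cdot 4}{-23 + 3 \cdot 4} + 284919} = \sqrt{2 \cdot 12 \frac{1}{-23 + 12} + 284919} = \sqrt{2 \cdot 12 \frac{1}{-11} + 284919} = \sqrt{2 \cdot 12 \left(- \frac{1}{11}\right) + 284919} = \sqrt{- \frac{24}{11} + 284919} = \sqrt{\frac{3134085}{11}} = \frac{\sqrt{34474935}}{11}$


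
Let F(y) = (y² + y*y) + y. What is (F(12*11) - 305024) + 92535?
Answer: -177509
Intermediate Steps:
F(y) = y + 2*y² (F(y) = (y² + y²) + y = 2*y² + y = y + 2*y²)
(F(12*11) - 305024) + 92535 = ((12*11)*(1 + 2*(12*11)) - 305024) + 92535 = (132*(1 + 2*132) - 305024) + 92535 = (132*(1 + 264) - 305024) + 92535 = (132*265 - 305024) + 92535 = (34980 - 305024) + 92535 = -270044 + 92535 = -177509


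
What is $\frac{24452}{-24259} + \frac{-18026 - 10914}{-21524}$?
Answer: $\frac{43937653}{130537679} \approx 0.33659$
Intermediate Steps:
$\frac{24452}{-24259} + \frac{-18026 - 10914}{-21524} = 24452 \left(- \frac{1}{24259}\right) - - \frac{7235}{5381} = - \frac{24452}{24259} + \frac{7235}{5381} = \frac{43937653}{130537679}$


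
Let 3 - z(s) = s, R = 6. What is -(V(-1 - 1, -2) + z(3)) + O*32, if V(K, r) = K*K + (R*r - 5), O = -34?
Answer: -1075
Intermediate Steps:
z(s) = 3 - s
V(K, r) = -5 + K² + 6*r (V(K, r) = K*K + (6*r - 5) = K² + (-5 + 6*r) = -5 + K² + 6*r)
-(V(-1 - 1, -2) + z(3)) + O*32 = -((-5 + (-1 - 1)² + 6*(-2)) + (3 - 1*3)) - 34*32 = -((-5 + (-2)² - 12) + (3 - 3)) - 1088 = -((-5 + 4 - 12) + 0) - 1088 = -(-13 + 0) - 1088 = -1*(-13) - 1088 = 13 - 1088 = -1075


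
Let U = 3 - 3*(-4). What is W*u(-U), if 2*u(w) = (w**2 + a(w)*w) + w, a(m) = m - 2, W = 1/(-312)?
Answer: -155/208 ≈ -0.74519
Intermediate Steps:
W = -1/312 ≈ -0.0032051
U = 15 (U = 3 + 12 = 15)
a(m) = -2 + m
u(w) = w/2 + w**2/2 + w*(-2 + w)/2 (u(w) = ((w**2 + (-2 + w)*w) + w)/2 = ((w**2 + w*(-2 + w)) + w)/2 = (w + w**2 + w*(-2 + w))/2 = w/2 + w**2/2 + w*(-2 + w)/2)
W*u(-U) = -(-1*15)*(-1/2 - 1*15)/312 = -(-5)*(-1/2 - 15)/104 = -(-5)*(-31)/(104*2) = -1/312*465/2 = -155/208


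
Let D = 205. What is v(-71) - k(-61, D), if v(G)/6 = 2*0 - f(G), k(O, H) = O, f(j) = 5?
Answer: 31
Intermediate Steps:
v(G) = -30 (v(G) = 6*(2*0 - 1*5) = 6*(0 - 5) = 6*(-5) = -30)
v(-71) - k(-61, D) = -30 - 1*(-61) = -30 + 61 = 31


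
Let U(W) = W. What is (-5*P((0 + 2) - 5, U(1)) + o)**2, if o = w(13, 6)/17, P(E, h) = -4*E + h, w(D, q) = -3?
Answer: 1227664/289 ≈ 4248.0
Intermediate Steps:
P(E, h) = h - 4*E
o = -3/17 ≈ -0.17647
(-5*P((0 + 2) - 5, U(1)) + o)**2 = (-5*(1 - 4*((0 + 2) - 5)) - 3/17)**2 = (-5*(1 - 4*(2 - 5)) - 3/17)**2 = (-5*(1 - 4*(-3)) - 3/17)**2 = (-5*(1 + 12) - 3/17)**2 = (-5*13 - 3/17)**2 = (-65 - 3/17)**2 = (-1108/17)**2 = 1227664/289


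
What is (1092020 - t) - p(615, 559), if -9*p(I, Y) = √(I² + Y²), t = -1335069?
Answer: 2427089 + √690706/9 ≈ 2.4272e+6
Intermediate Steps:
p(I, Y) = -√(I² + Y²)/9
(1092020 - t) - p(615, 559) = (1092020 - 1*(-1335069)) - (-1)*√(615² + 559²)/9 = (1092020 + 1335069) - (-1)*√(378225 + 312481)/9 = 2427089 - (-1)*√690706/9 = 2427089 + √690706/9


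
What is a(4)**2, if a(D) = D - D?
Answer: 0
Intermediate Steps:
a(D) = 0
a(4)**2 = 0**2 = 0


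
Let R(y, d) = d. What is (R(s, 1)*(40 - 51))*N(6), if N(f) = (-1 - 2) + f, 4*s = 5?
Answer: -33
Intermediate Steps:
s = 5/4 (s = (1/4)*5 = 5/4 ≈ 1.2500)
N(f) = -3 + f
(R(s, 1)*(40 - 51))*N(6) = (1*(40 - 51))*(-3 + 6) = (1*(-11))*3 = -11*3 = -33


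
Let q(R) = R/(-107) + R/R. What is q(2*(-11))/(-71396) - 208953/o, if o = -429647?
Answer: 1596214273053/3282233261684 ≈ 0.48632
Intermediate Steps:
q(R) = 1 - R/107 (q(R) = R*(-1/107) + 1 = -R/107 + 1 = 1 - R/107)
q(2*(-11))/(-71396) - 208953/o = (1 - 2*(-11)/107)/(-71396) - 208953/(-429647) = (1 - 1/107*(-22))*(-1/71396) - 208953*(-1/429647) = (1 + 22/107)*(-1/71396) + 208953/429647 = (129/107)*(-1/71396) + 208953/429647 = -129/7639372 + 208953/429647 = 1596214273053/3282233261684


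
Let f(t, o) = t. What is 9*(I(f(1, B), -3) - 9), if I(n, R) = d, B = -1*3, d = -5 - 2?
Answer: -144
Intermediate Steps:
d = -7
B = -3
I(n, R) = -7
9*(I(f(1, B), -3) - 9) = 9*(-7 - 9) = 9*(-16) = -144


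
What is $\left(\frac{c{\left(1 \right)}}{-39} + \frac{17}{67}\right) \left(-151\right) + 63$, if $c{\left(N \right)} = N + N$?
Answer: $\frac{84740}{2613} \approx 32.43$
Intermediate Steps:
$c{\left(N \right)} = 2 N$
$\left(\frac{c{\left(1 \right)}}{-39} + \frac{17}{67}\right) \left(-151\right) + 63 = \left(\frac{2 \cdot 1}{-39} + \frac{17}{67}\right) \left(-151\right) + 63 = \left(2 \left(- \frac{1}{39}\right) + 17 \cdot \frac{1}{67}\right) \left(-151\right) + 63 = \left(- \frac{2}{39} + \frac{17}{67}\right) \left(-151\right) + 63 = \frac{529}{2613} \left(-151\right) + 63 = - \frac{79879}{2613} + 63 = \frac{84740}{2613}$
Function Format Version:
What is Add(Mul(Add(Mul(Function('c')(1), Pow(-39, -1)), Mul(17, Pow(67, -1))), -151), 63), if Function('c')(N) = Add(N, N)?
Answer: Rational(84740, 2613) ≈ 32.430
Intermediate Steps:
Function('c')(N) = Mul(2, N)
Add(Mul(Add(Mul(Function('c')(1), Pow(-39, -1)), Mul(17, Pow(67, -1))), -151), 63) = Add(Mul(Add(Mul(Mul(2, 1), Pow(-39, -1)), Mul(17, Pow(67, -1))), -151), 63) = Add(Mul(Add(Mul(2, Rational(-1, 39)), Mul(17, Rational(1, 67))), -151), 63) = Add(Mul(Add(Rational(-2, 39), Rational(17, 67)), -151), 63) = Add(Mul(Rational(529, 2613), -151), 63) = Add(Rational(-79879, 2613), 63) = Rational(84740, 2613)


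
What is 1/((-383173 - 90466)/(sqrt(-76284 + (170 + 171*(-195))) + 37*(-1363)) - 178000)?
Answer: -64671494724513/11510918703905756903 - 473639*I*sqrt(109459)/80576430927340298321 ≈ -5.6183e-6 - 1.9448e-12*I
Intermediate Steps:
1/((-383173 - 90466)/(sqrt(-76284 + (170 + 171*(-195))) + 37*(-1363)) - 178000) = 1/(-473639/(sqrt(-76284 + (170 - 33345)) - 50431) - 178000) = 1/(-473639/(sqrt(-76284 - 33175) - 50431) - 178000) = 1/(-473639/(sqrt(-109459) - 50431) - 178000) = 1/(-473639/(I*sqrt(109459) - 50431) - 178000) = 1/(-473639/(-50431 + I*sqrt(109459)) - 178000) = 1/(-178000 - 473639/(-50431 + I*sqrt(109459)))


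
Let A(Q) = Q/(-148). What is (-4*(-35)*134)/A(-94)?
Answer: 1388240/47 ≈ 29537.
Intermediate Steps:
A(Q) = -Q/148 (A(Q) = Q*(-1/148) = -Q/148)
(-4*(-35)*134)/A(-94) = (-4*(-35)*134)/((-1/148*(-94))) = (140*134)/(47/74) = 18760*(74/47) = 1388240/47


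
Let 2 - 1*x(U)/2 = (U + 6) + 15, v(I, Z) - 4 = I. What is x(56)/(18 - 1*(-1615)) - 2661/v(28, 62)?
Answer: -4350213/52256 ≈ -83.248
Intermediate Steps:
v(I, Z) = 4 + I
x(U) = -38 - 2*U (x(U) = 4 - 2*((U + 6) + 15) = 4 - 2*((6 + U) + 15) = 4 - 2*(21 + U) = 4 + (-42 - 2*U) = -38 - 2*U)
x(56)/(18 - 1*(-1615)) - 2661/v(28, 62) = (-38 - 2*56)/(18 - 1*(-1615)) - 2661/(4 + 28) = (-38 - 112)/(18 + 1615) - 2661/32 = -150/1633 - 2661*1/32 = -150*1/1633 - 2661/32 = -150/1633 - 2661/32 = -4350213/52256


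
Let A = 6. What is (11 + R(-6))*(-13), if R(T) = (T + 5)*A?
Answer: -65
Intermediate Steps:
R(T) = 30 + 6*T (R(T) = (T + 5)*6 = (5 + T)*6 = 30 + 6*T)
(11 + R(-6))*(-13) = (11 + (30 + 6*(-6)))*(-13) = (11 + (30 - 36))*(-13) = (11 - 6)*(-13) = 5*(-13) = -65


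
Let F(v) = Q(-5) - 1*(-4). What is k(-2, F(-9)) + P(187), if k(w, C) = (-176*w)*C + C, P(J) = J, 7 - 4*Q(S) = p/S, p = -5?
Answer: 4257/2 ≈ 2128.5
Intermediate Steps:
Q(S) = 7/4 + 5/(4*S) (Q(S) = 7/4 - (-5)/(4*S) = 7/4 + 5/(4*S))
F(v) = 11/2 (F(v) = (¼)*(5 + 7*(-5))/(-5) - 1*(-4) = (¼)*(-⅕)*(5 - 35) + 4 = (¼)*(-⅕)*(-30) + 4 = 3/2 + 4 = 11/2)
k(w, C) = C - 176*C*w (k(w, C) = -176*C*w + C = C - 176*C*w)
k(-2, F(-9)) + P(187) = 11*(1 - 176*(-2))/2 + 187 = 11*(1 + 352)/2 + 187 = (11/2)*353 + 187 = 3883/2 + 187 = 4257/2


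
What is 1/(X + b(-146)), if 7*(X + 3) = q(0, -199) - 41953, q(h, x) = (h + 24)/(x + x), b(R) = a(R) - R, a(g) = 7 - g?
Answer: -1393/7936331 ≈ -0.00017552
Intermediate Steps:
b(R) = 7 - 2*R (b(R) = (7 - R) - R = 7 - 2*R)
q(h, x) = (24 + h)/(2*x) (q(h, x) = (24 + h)/((2*x)) = (24 + h)*(1/(2*x)) = (24 + h)/(2*x))
X = -8352838/1393 (X = -3 + ((1/2)*(24 + 0)/(-199) - 41953)/7 = -3 + ((1/2)*(-1/199)*24 - 41953)/7 = -3 + (-12/199 - 41953)/7 = -3 + (1/7)*(-8348659/199) = -3 - 8348659/1393 = -8352838/1393 ≈ -5996.3)
1/(X + b(-146)) = 1/(-8352838/1393 + (7 - 2*(-146))) = 1/(-8352838/1393 + (7 + 292)) = 1/(-8352838/1393 + 299) = 1/(-7936331/1393) = -1393/7936331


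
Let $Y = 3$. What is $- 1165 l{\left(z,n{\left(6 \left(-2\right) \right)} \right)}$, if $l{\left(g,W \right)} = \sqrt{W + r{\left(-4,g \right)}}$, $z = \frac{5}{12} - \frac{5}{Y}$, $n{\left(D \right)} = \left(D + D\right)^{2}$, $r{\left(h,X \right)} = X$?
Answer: $- \frac{12815 \sqrt{19}}{2} \approx -27930.0$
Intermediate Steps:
$n{\left(D \right)} = 4 D^{2}$ ($n{\left(D \right)} = \left(2 D\right)^{2} = 4 D^{2}$)
$z = - \frac{5}{4}$ ($z = \frac{5}{12} - \frac{5}{3} = - \frac{5}{4} \approx -1.25$)
$l{\left(g,W \right)} = \sqrt{W + g}$
$- 1165 l{\left(z,n{\left(6 \left(-2\right) \right)} \right)} = - 1165 \sqrt{4 \left(6 \left(-2\right)\right)^{2} - \frac{5}{4}} = - 1165 \sqrt{4 \left(-12\right)^{2} - \frac{5}{4}} = - 1165 \sqrt{4 \cdot 144 - \frac{5}{4}} = - 1165 \sqrt{576 - \frac{5}{4}} = - 1165 \sqrt{\frac{2299}{4}} = - 1165 \frac{11 \sqrt{19}}{2} = - \frac{12815 \sqrt{19}}{2}$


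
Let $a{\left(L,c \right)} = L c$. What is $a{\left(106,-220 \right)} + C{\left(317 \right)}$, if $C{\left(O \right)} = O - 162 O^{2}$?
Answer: $-16302221$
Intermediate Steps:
$C{\left(O \right)} = O - 162 O^{2}$
$a{\left(106,-220 \right)} + C{\left(317 \right)} = 106 \left(-220\right) + 317 \left(1 - 51354\right) = -23320 + 317 \left(1 - 51354\right) = -23320 + 317 \left(-51353\right) = -23320 - 16278901 = -16302221$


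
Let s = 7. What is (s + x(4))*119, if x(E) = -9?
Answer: -238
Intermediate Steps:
(s + x(4))*119 = (7 - 9)*119 = -2*119 = -238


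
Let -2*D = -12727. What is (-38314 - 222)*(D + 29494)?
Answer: -1381804620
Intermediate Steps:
D = 12727/2 (D = -1/2*(-12727) = 12727/2 ≈ 6363.5)
(-38314 - 222)*(D + 29494) = (-38314 - 222)*(12727/2 + 29494) = -38536*71715/2 = -1381804620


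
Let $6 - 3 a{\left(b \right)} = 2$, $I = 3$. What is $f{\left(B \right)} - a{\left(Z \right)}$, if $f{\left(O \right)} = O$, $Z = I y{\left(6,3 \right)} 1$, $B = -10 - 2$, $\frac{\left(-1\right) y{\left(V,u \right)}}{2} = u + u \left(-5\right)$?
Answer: $- \frac{40}{3} \approx -13.333$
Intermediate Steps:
$y{\left(V,u \right)} = 8 u$ ($y{\left(V,u \right)} = - 2 \left(u + u \left(-5\right)\right) = - 2 \left(u - 5 u\right) = - 2 \left(- 4 u\right) = 8 u$)
$B = -12$
$Z = 72$ ($Z = 3 \cdot 8 \cdot 3 \cdot 1 = 3 \cdot 24 \cdot 1 = 72 \cdot 1 = 72$)
$a{\left(b \right)} = \frac{4}{3}$ ($a{\left(b \right)} = 2 - \frac{2}{3} = \frac{4}{3}$)
$f{\left(B \right)} - a{\left(Z \right)} = -12 - \frac{4}{3} = - \frac{40}{3}$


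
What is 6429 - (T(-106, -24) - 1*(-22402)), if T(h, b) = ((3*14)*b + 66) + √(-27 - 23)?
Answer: -15031 - 5*I*√2 ≈ -15031.0 - 7.0711*I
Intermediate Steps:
T(h, b) = 66 + 42*b + 5*I*√2 (T(h, b) = (42*b + 66) + √(-50) = (66 + 42*b) + 5*I*√2 = 66 + 42*b + 5*I*√2)
6429 - (T(-106, -24) - 1*(-22402)) = 6429 - ((66 + 42*(-24) + 5*I*√2) - 1*(-22402)) = 6429 - ((66 - 1008 + 5*I*√2) + 22402) = 6429 - ((-942 + 5*I*√2) + 22402) = 6429 - (21460 + 5*I*√2) = 6429 + (-21460 - 5*I*√2) = -15031 - 5*I*√2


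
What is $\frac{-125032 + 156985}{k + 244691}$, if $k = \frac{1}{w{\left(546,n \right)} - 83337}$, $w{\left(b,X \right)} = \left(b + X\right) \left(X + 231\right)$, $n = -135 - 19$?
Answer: $\frac{566132603}{4335353574} \approx 0.13059$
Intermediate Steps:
$n = -154$ ($n = -135 - 19 = -154$)
$w{\left(b,X \right)} = \left(231 + X\right) \left(X + b\right)$ ($w{\left(b,X \right)} = \left(X + b\right) \left(231 + X\right) = \left(231 + X\right) \left(X + b\right)$)
$k = - \frac{1}{53153}$ ($k = \frac{1}{\left(\left(-154\right)^{2} + 231 \left(-154\right) + 231 \cdot 546 - 84084\right) - 83337} = \frac{1}{\left(23716 - 35574 + 126126 - 84084\right) - 83337} = \frac{1}{30184 - 83337} = \frac{1}{-53153} = - \frac{1}{53153} \approx -1.8814 \cdot 10^{-5}$)
$\frac{-125032 + 156985}{k + 244691} = \frac{-125032 + 156985}{- \frac{1}{53153} + 244691} = \frac{31953}{\frac{13006060722}{53153}} = 31953 \cdot \frac{53153}{13006060722} = \frac{566132603}{4335353574}$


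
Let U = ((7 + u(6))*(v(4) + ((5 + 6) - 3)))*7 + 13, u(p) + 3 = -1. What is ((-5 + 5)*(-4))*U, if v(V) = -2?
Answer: 0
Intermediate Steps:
u(p) = -4 (u(p) = -3 - 1 = -4)
U = 139 (U = ((7 - 4)*(-2 + ((5 + 6) - 3)))*7 + 13 = (3*(-2 + (11 - 3)))*7 + 13 = (3*(-2 + 8))*7 + 13 = (3*6)*7 + 13 = 18*7 + 13 = 126 + 13 = 139)
((-5 + 5)*(-4))*U = ((-5 + 5)*(-4))*139 = (0*(-4))*139 = 0*139 = 0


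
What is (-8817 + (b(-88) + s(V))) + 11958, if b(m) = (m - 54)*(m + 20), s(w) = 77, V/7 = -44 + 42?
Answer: 12874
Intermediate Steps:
V = -14 (V = 7*(-44 + 42) = 7*(-2) = -14)
b(m) = (-54 + m)*(20 + m)
(-8817 + (b(-88) + s(V))) + 11958 = (-8817 + ((-1080 + (-88)² - 34*(-88)) + 77)) + 11958 = (-8817 + ((-1080 + 7744 + 2992) + 77)) + 11958 = (-8817 + (9656 + 77)) + 11958 = (-8817 + 9733) + 11958 = 916 + 11958 = 12874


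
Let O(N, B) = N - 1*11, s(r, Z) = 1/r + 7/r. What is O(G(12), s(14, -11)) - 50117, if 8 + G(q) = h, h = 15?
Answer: -50121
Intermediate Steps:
G(q) = 7 (G(q) = -8 + 15 = 7)
s(r, Z) = 8/r (s(r, Z) = 1/r + 7/r = 8/r)
O(N, B) = -11 + N (O(N, B) = N - 11 = -11 + N)
O(G(12), s(14, -11)) - 50117 = (-11 + 7) - 50117 = -4 - 50117 = -50121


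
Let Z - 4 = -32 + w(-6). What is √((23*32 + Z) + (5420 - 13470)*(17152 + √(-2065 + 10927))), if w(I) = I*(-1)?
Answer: √(-138072886 - 8050*√8862) ≈ 11783.0*I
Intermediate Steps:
w(I) = -I
Z = -22 (Z = 4 + (-32 - 1*(-6)) = 4 + (-32 + 6) = 4 - 26 = -22)
√((23*32 + Z) + (5420 - 13470)*(17152 + √(-2065 + 10927))) = √((23*32 - 22) + (5420 - 13470)*(17152 + √(-2065 + 10927))) = √((736 - 22) - 8050*(17152 + √8862)) = √(714 + (-138073600 - 8050*√8862)) = √(-138072886 - 8050*√8862)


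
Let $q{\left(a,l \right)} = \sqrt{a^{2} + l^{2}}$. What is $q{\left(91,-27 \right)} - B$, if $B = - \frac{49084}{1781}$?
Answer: $\frac{49084}{1781} + \sqrt{9010} \approx 122.48$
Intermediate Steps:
$B = - \frac{49084}{1781}$ ($B = \left(-49084\right) \frac{1}{1781} = - \frac{49084}{1781} \approx -27.56$)
$q{\left(91,-27 \right)} - B = \sqrt{91^{2} + \left(-27\right)^{2}} - - \frac{49084}{1781} = \sqrt{8281 + 729} + \frac{49084}{1781} = \sqrt{9010} + \frac{49084}{1781} = \frac{49084}{1781} + \sqrt{9010}$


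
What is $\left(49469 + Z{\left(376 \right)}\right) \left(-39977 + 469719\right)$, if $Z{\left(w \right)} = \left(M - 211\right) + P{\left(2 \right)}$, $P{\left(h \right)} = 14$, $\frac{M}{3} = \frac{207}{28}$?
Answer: $\frac{296572904427}{14} \approx 2.1184 \cdot 10^{10}$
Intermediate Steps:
$M = \frac{621}{28}$ ($M = 3 \cdot \frac{207}{28} = \frac{621}{28} \approx 22.179$)
$Z{\left(w \right)} = - \frac{4895}{28}$ ($Z{\left(w \right)} = \left(\frac{621}{28} - 211\right) + 14 = - \frac{5287}{28} + 14 = - \frac{4895}{28}$)
$\left(49469 + Z{\left(376 \right)}\right) \left(-39977 + 469719\right) = \left(49469 - \frac{4895}{28}\right) \left(-39977 + 469719\right) = \frac{1380237}{28} \cdot 429742 = \frac{296572904427}{14}$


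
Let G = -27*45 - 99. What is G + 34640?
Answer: 33326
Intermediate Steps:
G = -1314 (G = -1215 - 99 = -1314)
G + 34640 = -1314 + 34640 = 33326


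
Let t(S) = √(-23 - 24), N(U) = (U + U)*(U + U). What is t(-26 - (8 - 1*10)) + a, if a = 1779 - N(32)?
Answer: -2317 + I*√47 ≈ -2317.0 + 6.8557*I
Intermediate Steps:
N(U) = 4*U² (N(U) = (2*U)*(2*U) = 4*U²)
t(S) = I*√47 (t(S) = √(-47) = I*√47)
a = -2317 (a = 1779 - 4*32² = 1779 - 4*1024 = 1779 - 1*4096 = 1779 - 4096 = -2317)
t(-26 - (8 - 1*10)) + a = I*√47 - 2317 = -2317 + I*√47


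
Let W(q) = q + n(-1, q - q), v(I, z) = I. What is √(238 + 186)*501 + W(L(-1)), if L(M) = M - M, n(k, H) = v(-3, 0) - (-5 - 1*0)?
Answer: 2 + 1002*√106 ≈ 10318.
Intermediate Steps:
n(k, H) = 2 (n(k, H) = -3 - (-5 - 1*0) = -3 - (-5 + 0) = -3 - 1*(-5) = -3 + 5 = 2)
L(M) = 0
W(q) = 2 + q (W(q) = q + 2 = 2 + q)
√(238 + 186)*501 + W(L(-1)) = √(238 + 186)*501 + (2 + 0) = √424*501 + 2 = (2*√106)*501 + 2 = 1002*√106 + 2 = 2 + 1002*√106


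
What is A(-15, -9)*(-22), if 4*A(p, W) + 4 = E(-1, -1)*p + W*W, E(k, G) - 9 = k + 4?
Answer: 1133/2 ≈ 566.50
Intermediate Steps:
E(k, G) = 13 + k (E(k, G) = 9 + (k + 4) = 9 + (4 + k) = 13 + k)
A(p, W) = -1 + 3*p + W²/4 (A(p, W) = -1 + ((13 - 1)*p + W*W)/4 = -1 + (12*p + W²)/4 = -1 + (W² + 12*p)/4 = -1 + (3*p + W²/4) = -1 + 3*p + W²/4)
A(-15, -9)*(-22) = (-1 + 3*(-15) + (¼)*(-9)²)*(-22) = (-1 - 45 + (¼)*81)*(-22) = (-1 - 45 + 81/4)*(-22) = -103/4*(-22) = 1133/2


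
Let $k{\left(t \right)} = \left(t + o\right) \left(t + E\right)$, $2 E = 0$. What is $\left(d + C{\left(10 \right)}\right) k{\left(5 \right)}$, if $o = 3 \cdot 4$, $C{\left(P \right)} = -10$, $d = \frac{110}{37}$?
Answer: $- \frac{22100}{37} \approx -597.3$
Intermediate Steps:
$d = \frac{110}{37}$ ($d = 110 \cdot \frac{1}{37} = \frac{110}{37} \approx 2.973$)
$o = 12$
$E = 0$ ($E = \frac{1}{2} \cdot 0 = 0$)
$k{\left(t \right)} = t \left(12 + t\right)$ ($k{\left(t \right)} = \left(t + 12\right) \left(t + 0\right) = \left(12 + t\right) t = t \left(12 + t\right)$)
$\left(d + C{\left(10 \right)}\right) k{\left(5 \right)} = \left(\frac{110}{37} - 10\right) 5 \left(12 + 5\right) = - \frac{260 \cdot 5 \cdot 17}{37} = \left(- \frac{260}{37}\right) 85 = - \frac{22100}{37}$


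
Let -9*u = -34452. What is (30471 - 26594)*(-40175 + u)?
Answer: -140917319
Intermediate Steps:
u = 3828 (u = -1/9*(-34452) = 3828)
(30471 - 26594)*(-40175 + u) = (30471 - 26594)*(-40175 + 3828) = 3877*(-36347) = -140917319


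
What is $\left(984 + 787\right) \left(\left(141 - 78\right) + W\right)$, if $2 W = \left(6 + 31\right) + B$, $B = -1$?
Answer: $143451$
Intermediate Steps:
$W = 18$ ($W = \frac{\left(6 + 31\right) - 1}{2} = \frac{37 - 1}{2} = \frac{1}{2} \cdot 36 = 18$)
$\left(984 + 787\right) \left(\left(141 - 78\right) + W\right) = \left(984 + 787\right) \left(\left(141 - 78\right) + 18\right) = 1771 \left(63 + 18\right) = 1771 \cdot 81 = 143451$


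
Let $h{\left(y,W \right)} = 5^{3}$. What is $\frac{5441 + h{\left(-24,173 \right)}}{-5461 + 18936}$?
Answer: $\frac{506}{1225} \approx 0.41306$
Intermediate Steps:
$h{\left(y,W \right)} = 125$
$\frac{5441 + h{\left(-24,173 \right)}}{-5461 + 18936} = \frac{5441 + 125}{-5461 + 18936} = \frac{5566}{13475} = 5566 \cdot \frac{1}{13475} = \frac{506}{1225}$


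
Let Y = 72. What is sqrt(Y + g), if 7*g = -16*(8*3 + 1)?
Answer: 2*sqrt(182)/7 ≈ 3.8545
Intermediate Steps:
g = -400/7 (g = (-16*(8*3 + 1))/7 = (-16*(24 + 1))/7 = (-16*25)/7 = (1/7)*(-400) = -400/7 ≈ -57.143)
sqrt(Y + g) = sqrt(72 - 400/7) = sqrt(104/7) = 2*sqrt(182)/7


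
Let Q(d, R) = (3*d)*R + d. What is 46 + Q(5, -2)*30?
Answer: -704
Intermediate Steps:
Q(d, R) = d + 3*R*d (Q(d, R) = 3*R*d + d = d + 3*R*d)
46 + Q(5, -2)*30 = 46 + (5*(1 + 3*(-2)))*30 = 46 + (5*(1 - 6))*30 = 46 + (5*(-5))*30 = 46 - 25*30 = 46 - 750 = -704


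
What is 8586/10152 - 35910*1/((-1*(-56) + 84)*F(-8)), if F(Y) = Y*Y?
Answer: -19023/6016 ≈ -3.1621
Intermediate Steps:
F(Y) = Y²
8586/10152 - 35910*1/((-1*(-56) + 84)*F(-8)) = 8586/10152 - 35910*1/(64*(-1*(-56) + 84)) = 8586*(1/10152) - 35910*1/(64*(56 + 84)) = 159/188 - 35910/(64*140) = 159/188 - 35910/8960 = 159/188 - 35910*1/8960 = 159/188 - 513/128 = -19023/6016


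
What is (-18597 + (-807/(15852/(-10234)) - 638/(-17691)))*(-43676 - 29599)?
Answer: 20635800290860375/15579874 ≈ 1.3245e+9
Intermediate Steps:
(-18597 + (-807/(15852/(-10234)) - 638/(-17691)))*(-43676 - 29599) = (-18597 + (-807/(15852*(-1/10234)) - 638*(-1/17691)))*(-73275) = (-18597 + (-807/(-7926/5117) + 638/17691))*(-73275) = (-18597 + (-807*(-5117/7926) + 638/17691))*(-73275) = (-18597 + (1376473/2642 + 638/17691))*(-73275) = (-18597 + 24352869439/46739622)*(-73275) = -844863880895/46739622*(-73275) = 20635800290860375/15579874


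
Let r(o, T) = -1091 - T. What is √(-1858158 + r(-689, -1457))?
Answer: 16*I*√7257 ≈ 1363.0*I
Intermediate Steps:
√(-1858158 + r(-689, -1457)) = √(-1858158 + (-1091 - 1*(-1457))) = √(-1858158 + (-1091 + 1457)) = √(-1858158 + 366) = √(-1857792) = 16*I*√7257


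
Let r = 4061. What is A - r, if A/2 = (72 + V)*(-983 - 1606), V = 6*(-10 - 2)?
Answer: -4061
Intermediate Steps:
V = -72 (V = 6*(-12) = -72)
A = 0 (A = 2*((72 - 72)*(-983 - 1606)) = 2*(0*(-2589)) = 2*0 = 0)
A - r = 0 - 1*4061 = 0 - 4061 = -4061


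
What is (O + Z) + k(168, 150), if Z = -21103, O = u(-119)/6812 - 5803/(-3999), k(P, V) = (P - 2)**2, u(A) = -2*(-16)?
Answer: 43956761042/6810297 ≈ 6454.5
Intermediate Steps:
u(A) = 32
k(P, V) = (-2 + P)**2
O = 9914501/6810297 (O = 32/6812 - 5803/(-3999) = 32*(1/6812) - 5803*(-1/3999) = 8/1703 + 5803/3999 = 9914501/6810297 ≈ 1.4558)
(O + Z) + k(168, 150) = (9914501/6810297 - 21103) + (-2 + 168)**2 = -143707783090/6810297 + 166**2 = -143707783090/6810297 + 27556 = 43956761042/6810297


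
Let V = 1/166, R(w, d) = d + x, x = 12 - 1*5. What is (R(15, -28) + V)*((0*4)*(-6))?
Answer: 0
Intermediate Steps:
x = 7 (x = 12 - 5 = 7)
R(w, d) = 7 + d (R(w, d) = d + 7 = 7 + d)
V = 1/166 ≈ 0.0060241
(R(15, -28) + V)*((0*4)*(-6)) = ((7 - 28) + 1/166)*((0*4)*(-6)) = (-21 + 1/166)*(0*(-6)) = -3485/166*0 = 0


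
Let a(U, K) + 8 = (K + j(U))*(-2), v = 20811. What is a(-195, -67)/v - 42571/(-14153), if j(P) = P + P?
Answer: 299589233/98179361 ≈ 3.0514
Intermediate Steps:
j(P) = 2*P
a(U, K) = -8 - 4*U - 2*K (a(U, K) = -8 + (K + 2*U)*(-2) = -8 + (-4*U - 2*K) = -8 - 4*U - 2*K)
a(-195, -67)/v - 42571/(-14153) = (-8 - 4*(-195) - 2*(-67))/20811 - 42571/(-14153) = (-8 + 780 + 134)*(1/20811) - 42571*(-1/14153) = 906*(1/20811) + 42571/14153 = 302/6937 + 42571/14153 = 299589233/98179361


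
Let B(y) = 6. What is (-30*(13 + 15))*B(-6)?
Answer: -5040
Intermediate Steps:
(-30*(13 + 15))*B(-6) = -30*(13 + 15)*6 = -30*28*6 = -840*6 = -5040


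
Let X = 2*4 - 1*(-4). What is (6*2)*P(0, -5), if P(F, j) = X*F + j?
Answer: -60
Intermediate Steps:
X = 12 (X = 8 + 4 = 12)
P(F, j) = j + 12*F (P(F, j) = 12*F + j = j + 12*F)
(6*2)*P(0, -5) = (6*2)*(-5 + 12*0) = 12*(-5 + 0) = 12*(-5) = -60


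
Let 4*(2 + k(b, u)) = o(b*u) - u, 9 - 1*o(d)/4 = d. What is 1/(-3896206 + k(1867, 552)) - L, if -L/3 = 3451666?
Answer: 51018257101157/4926921 ≈ 1.0355e+7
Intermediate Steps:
L = -10354998 (L = -3*3451666 = -10354998)
o(d) = 36 - 4*d
k(b, u) = 7 - u/4 - b*u (k(b, u) = -2 + ((36 - 4*b*u) - u)/4 = -2 + (36 - u - 4*b*u)/4 = -2 + (9 - u/4 - b*u) = 7 - u/4 - b*u)
1/(-3896206 + k(1867, 552)) - L = 1/(-3896206 + (7 - ¼*552 - 1*1867*552)) - 1*(-10354998) = 1/(-3896206 + (7 - 138 - 1030584)) + 10354998 = 1/(-3896206 - 1030715) + 10354998 = 1/(-4926921) + 10354998 = -1/4926921 + 10354998 = 51018257101157/4926921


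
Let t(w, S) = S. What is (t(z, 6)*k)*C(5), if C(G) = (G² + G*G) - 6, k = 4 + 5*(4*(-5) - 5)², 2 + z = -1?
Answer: 826056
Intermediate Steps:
z = -3 (z = -2 - 1 = -3)
k = 3129 (k = 4 + 5*(-20 - 5)² = 4 + 5*(-25)² = 4 + 5*625 = 4 + 3125 = 3129)
C(G) = -6 + 2*G² (C(G) = (G² + G²) - 6 = 2*G² - 6 = -6 + 2*G²)
(t(z, 6)*k)*C(5) = (6*3129)*(-6 + 2*5²) = 18774*(-6 + 2*25) = 18774*(-6 + 50) = 18774*44 = 826056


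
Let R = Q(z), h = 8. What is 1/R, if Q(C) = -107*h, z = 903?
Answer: -1/856 ≈ -0.0011682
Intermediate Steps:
Q(C) = -856 (Q(C) = -107*8 = -856)
R = -856
1/R = 1/(-856) = -1/856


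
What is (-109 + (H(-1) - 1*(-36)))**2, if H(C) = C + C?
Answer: 5625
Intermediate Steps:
H(C) = 2*C
(-109 + (H(-1) - 1*(-36)))**2 = (-109 + (2*(-1) - 1*(-36)))**2 = (-109 + (-2 + 36))**2 = (-109 + 34)**2 = (-75)**2 = 5625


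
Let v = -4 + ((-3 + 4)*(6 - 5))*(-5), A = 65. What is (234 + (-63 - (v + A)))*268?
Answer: 30820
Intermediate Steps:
v = -9 (v = -4 + (1*1)*(-5) = -4 + 1*(-5) = -4 - 5 = -9)
(234 + (-63 - (v + A)))*268 = (234 + (-63 - (-9 + 65)))*268 = (234 + (-63 - 1*56))*268 = (234 + (-63 - 56))*268 = (234 - 119)*268 = 115*268 = 30820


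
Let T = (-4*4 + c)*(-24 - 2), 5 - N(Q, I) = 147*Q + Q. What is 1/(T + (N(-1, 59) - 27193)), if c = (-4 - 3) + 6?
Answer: -1/26598 ≈ -3.7597e-5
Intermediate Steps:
c = -1 (c = -7 + 6 = -1)
N(Q, I) = 5 - 148*Q (N(Q, I) = 5 - (147*Q + Q) = 5 - 148*Q)
T = 442 (T = (-4*4 - 1)*(-24 - 2) = (-16 - 1)*(-26) = -17*(-26) = 442)
1/(T + (N(-1, 59) - 27193)) = 1/(442 + ((5 - 148*(-1)) - 27193)) = 1/(442 + ((5 + 148) - 27193)) = 1/(442 + (153 - 27193)) = 1/(442 - 27040) = 1/(-26598) = -1/26598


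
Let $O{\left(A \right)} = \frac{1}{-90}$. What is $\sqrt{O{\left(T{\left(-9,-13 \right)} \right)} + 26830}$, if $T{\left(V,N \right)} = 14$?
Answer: $\frac{\sqrt{24146990}}{30} \approx 163.8$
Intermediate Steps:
$O{\left(A \right)} = - \frac{1}{90}$
$\sqrt{O{\left(T{\left(-9,-13 \right)} \right)} + 26830} = \sqrt{- \frac{1}{90} + 26830} = \sqrt{\frac{2414699}{90}} = \frac{\sqrt{24146990}}{30}$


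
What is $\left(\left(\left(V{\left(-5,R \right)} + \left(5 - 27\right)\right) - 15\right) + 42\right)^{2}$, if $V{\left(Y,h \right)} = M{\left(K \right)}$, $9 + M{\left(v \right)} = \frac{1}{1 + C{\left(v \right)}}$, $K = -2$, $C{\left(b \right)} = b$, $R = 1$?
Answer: $25$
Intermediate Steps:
$M{\left(v \right)} = -9 + \frac{1}{1 + v}$
$V{\left(Y,h \right)} = -10$ ($V{\left(Y,h \right)} = \frac{-8 - -18}{1 - 2} = \frac{-8 + 18}{-1} = \left(-1\right) 10 = -10$)
$\left(\left(\left(V{\left(-5,R \right)} + \left(5 - 27\right)\right) - 15\right) + 42\right)^{2} = \left(\left(\left(-10 + \left(5 - 27\right)\right) - 15\right) + 42\right)^{2} = \left(\left(\left(-10 - 22\right) - 15\right) + 42\right)^{2} = \left(\left(-32 - 15\right) + 42\right)^{2} = \left(-47 + 42\right)^{2} = \left(-5\right)^{2} = 25$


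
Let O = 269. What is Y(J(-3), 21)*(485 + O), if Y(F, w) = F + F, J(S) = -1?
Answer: -1508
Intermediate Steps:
Y(F, w) = 2*F
Y(J(-3), 21)*(485 + O) = (2*(-1))*(485 + 269) = -2*754 = -1508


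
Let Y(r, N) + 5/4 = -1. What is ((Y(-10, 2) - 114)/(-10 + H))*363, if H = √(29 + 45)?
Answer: 843975/52 + 168795*√74/104 ≈ 30192.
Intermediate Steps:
Y(r, N) = -9/4 (Y(r, N) = -5/4 - 1 = -9/4)
H = √74 ≈ 8.6023
((Y(-10, 2) - 114)/(-10 + H))*363 = ((-9/4 - 114)/(-10 + √74))*363 = -465/(4*(-10 + √74))*363 = -168795/(4*(-10 + √74))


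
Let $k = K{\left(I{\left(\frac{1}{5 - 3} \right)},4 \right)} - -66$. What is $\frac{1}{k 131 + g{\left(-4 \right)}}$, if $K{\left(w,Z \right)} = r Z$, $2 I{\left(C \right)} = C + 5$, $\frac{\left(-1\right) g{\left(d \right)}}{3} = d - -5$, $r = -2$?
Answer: $\frac{1}{7595} \approx 0.00013167$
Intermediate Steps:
$g{\left(d \right)} = -15 - 3 d$ ($g{\left(d \right)} = - 3 \left(d - -5\right) = - 3 \left(d + 5\right) = - 3 \left(5 + d\right) = -15 - 3 d$)
$I{\left(C \right)} = \frac{5}{2} + \frac{C}{2}$ ($I{\left(C \right)} = \frac{C + 5}{2} = \frac{5 + C}{2} = \frac{5}{2} + \frac{C}{2}$)
$K{\left(w,Z \right)} = - 2 Z$
$k = 58$ ($k = \left(-2\right) 4 - -66 = -8 + 66 = 58$)
$\frac{1}{k 131 + g{\left(-4 \right)}} = \frac{1}{58 \cdot 131 - 3} = \frac{1}{7598 + \left(-15 + 12\right)} = \frac{1}{7598 - 3} = \frac{1}{7595}$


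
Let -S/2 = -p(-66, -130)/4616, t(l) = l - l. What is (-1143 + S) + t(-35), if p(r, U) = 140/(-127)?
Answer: -83757932/73279 ≈ -1143.0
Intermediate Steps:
t(l) = 0
p(r, U) = -140/127 (p(r, U) = 140*(-1/127) = -140/127)
S = -35/73279 (S = -(-2)*(-140/127/4616) = -(-2)*(-140/127*1/4616) = -(-2)*(-35)/146558 = -2*35/146558 = -35/73279 ≈ -0.00047763)
(-1143 + S) + t(-35) = (-1143 - 35/73279) + 0 = -83757932/73279 + 0 = -83757932/73279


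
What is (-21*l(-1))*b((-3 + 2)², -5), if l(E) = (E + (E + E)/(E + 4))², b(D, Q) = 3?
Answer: -175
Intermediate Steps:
l(E) = (E + 2*E/(4 + E))² (l(E) = (E + (2*E)/(4 + E))² = (E + 2*E/(4 + E))²)
(-21*l(-1))*b((-3 + 2)², -5) = -21*(-1)²*(6 - 1)²/(4 - 1)²*3 = -21*5²/3²*3 = -21*25/9*3 = -175/3*3 = -175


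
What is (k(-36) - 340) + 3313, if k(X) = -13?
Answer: 2960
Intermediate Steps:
(k(-36) - 340) + 3313 = (-13 - 340) + 3313 = -353 + 3313 = 2960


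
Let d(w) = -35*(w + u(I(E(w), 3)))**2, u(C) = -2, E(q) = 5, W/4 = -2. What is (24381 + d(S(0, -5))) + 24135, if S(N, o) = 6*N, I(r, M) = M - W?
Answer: 48376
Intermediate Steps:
W = -8 (W = 4*(-2) = -8)
I(r, M) = 8 + M (I(r, M) = M - 1*(-8) = M + 8 = 8 + M)
d(w) = -35*(-2 + w)**2 (d(w) = -35*(w - 2)**2 = -35*(-2 + w)**2)
(24381 + d(S(0, -5))) + 24135 = (24381 - 35*(-2 + 6*0)**2) + 24135 = (24381 - 35*(-2 + 0)**2) + 24135 = (24381 - 35*(-2)**2) + 24135 = (24381 - 35*4) + 24135 = (24381 - 140) + 24135 = 24241 + 24135 = 48376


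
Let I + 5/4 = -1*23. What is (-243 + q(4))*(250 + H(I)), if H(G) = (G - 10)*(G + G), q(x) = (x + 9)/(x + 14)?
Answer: -66675329/144 ≈ -4.6302e+5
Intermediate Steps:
I = -97/4 (I = -5/4 - 1*23 = -5/4 - 23 = -97/4 ≈ -24.250)
q(x) = (9 + x)/(14 + x)
H(G) = 2*G*(-10 + G) (H(G) = (-10 + G)*(2*G) = 2*G*(-10 + G))
(-243 + q(4))*(250 + H(I)) = (-243 + (9 + 4)/(14 + 4))*(250 + 2*(-97/4)*(-10 - 97/4)) = (-243 + 13/18)*(250 + 2*(-97/4)*(-137/4)) = (-243 + (1/18)*13)*(250 + 13289/8) = (-243 + 13/18)*(15289/8) = -4361/18*15289/8 = -66675329/144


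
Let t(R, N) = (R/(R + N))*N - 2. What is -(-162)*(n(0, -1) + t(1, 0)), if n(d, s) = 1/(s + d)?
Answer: -486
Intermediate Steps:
t(R, N) = -2 + N*R/(N + R) (t(R, N) = (R/(N + R))*N - 2 = N*R/(N + R) - 2 = -2 + N*R/(N + R))
n(d, s) = 1/(d + s)
-(-162)*(n(0, -1) + t(1, 0)) = -(-162)*(1/(0 - 1) + (-2*0 - 2*1 + 0*1)/(0 + 1)) = -(-162)*(1/(-1) + (0 - 2 + 0)/1) = -(-162)*(-1 + 1*(-2)) = -(-162)*(-1 - 2) = -(-162)*(-3) = -18*27 = -486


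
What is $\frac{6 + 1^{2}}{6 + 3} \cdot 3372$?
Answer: $\frac{7868}{3} \approx 2622.7$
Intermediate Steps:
$\frac{6 + 1^{2}}{6 + 3} \cdot 3372 = \frac{6 + 1}{9} \cdot 3372 = 7 \cdot \frac{1}{9} \cdot 3372 = \frac{7}{9} \cdot 3372 = \frac{7868}{3}$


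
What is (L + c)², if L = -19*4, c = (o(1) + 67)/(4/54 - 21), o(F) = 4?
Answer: 2012150449/319225 ≈ 6303.2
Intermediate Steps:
c = -1917/565 (c = (4 + 67)/(4/54 - 21) = 71/(4*(1/54) - 21) = 71/(2/27 - 21) = 71/(-565/27) = 71*(-27/565) = -1917/565 ≈ -3.3929)
L = -76
(L + c)² = (-76 - 1917/565)² = (-44857/565)² = 2012150449/319225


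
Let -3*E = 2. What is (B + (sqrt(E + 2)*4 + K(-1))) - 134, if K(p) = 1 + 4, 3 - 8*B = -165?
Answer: -108 + 8*sqrt(3)/3 ≈ -103.38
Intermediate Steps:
E = -2/3 (E = -1/3*2 = -2/3 ≈ -0.66667)
B = 21 (B = 3/8 - 1/8*(-165) = 3/8 + 165/8 = 21)
K(p) = 5
(B + (sqrt(E + 2)*4 + K(-1))) - 134 = (21 + (sqrt(-2/3 + 2)*4 + 5)) - 134 = (21 + (sqrt(4/3)*4 + 5)) - 134 = (21 + ((2*sqrt(3)/3)*4 + 5)) - 134 = (21 + (8*sqrt(3)/3 + 5)) - 134 = (21 + (5 + 8*sqrt(3)/3)) - 134 = (26 + 8*sqrt(3)/3) - 134 = -108 + 8*sqrt(3)/3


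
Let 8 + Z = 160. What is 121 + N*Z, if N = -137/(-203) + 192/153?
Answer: 4289521/10353 ≈ 414.33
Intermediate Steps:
Z = 152 (Z = -8 + 160 = 152)
N = 19979/10353 (N = -137*(-1/203) + 192*(1/153) = 137/203 + 64/51 = 19979/10353 ≈ 1.9298)
121 + N*Z = 121 + (19979/10353)*152 = 121 + 3036808/10353 = 4289521/10353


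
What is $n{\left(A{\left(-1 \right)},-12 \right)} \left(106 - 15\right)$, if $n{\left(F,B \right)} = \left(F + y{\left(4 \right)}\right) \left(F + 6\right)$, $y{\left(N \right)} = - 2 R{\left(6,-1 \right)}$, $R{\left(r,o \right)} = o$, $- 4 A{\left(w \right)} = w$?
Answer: $\frac{20475}{16} \approx 1279.7$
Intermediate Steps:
$A{\left(w \right)} = - \frac{w}{4}$
$y{\left(N \right)} = 2$ ($y{\left(N \right)} = \left(-2\right) \left(-1\right) = 2$)
$n{\left(F,B \right)} = \left(2 + F\right) \left(6 + F\right)$ ($n{\left(F,B \right)} = \left(F + 2\right) \left(F + 6\right) = \left(2 + F\right) \left(6 + F\right)$)
$n{\left(A{\left(-1 \right)},-12 \right)} \left(106 - 15\right) = \left(12 + \left(\left(- \frac{1}{4}\right) \left(-1\right)\right)^{2} + 8 \left(\left(- \frac{1}{4}\right) \left(-1\right)\right)\right) \left(106 - 15\right) = \left(12 + \left(\frac{1}{4}\right)^{2} + 8 \cdot \frac{1}{4}\right) \left(106 - 15\right) = \left(12 + \frac{1}{16} + 2\right) \left(106 - 15\right) = \frac{225}{16} \cdot 91 = \frac{20475}{16}$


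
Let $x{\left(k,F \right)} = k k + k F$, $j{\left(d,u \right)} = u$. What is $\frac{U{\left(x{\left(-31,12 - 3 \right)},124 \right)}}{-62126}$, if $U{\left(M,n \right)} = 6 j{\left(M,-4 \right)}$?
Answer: $\frac{12}{31063} \approx 0.00038631$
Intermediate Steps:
$x{\left(k,F \right)} = k^{2} + F k$
$U{\left(M,n \right)} = -24$ ($U{\left(M,n \right)} = 6 \left(-4\right) = -24$)
$\frac{U{\left(x{\left(-31,12 - 3 \right)},124 \right)}}{-62126} = - \frac{24}{-62126} = \left(-24\right) \left(- \frac{1}{62126}\right) = \frac{12}{31063}$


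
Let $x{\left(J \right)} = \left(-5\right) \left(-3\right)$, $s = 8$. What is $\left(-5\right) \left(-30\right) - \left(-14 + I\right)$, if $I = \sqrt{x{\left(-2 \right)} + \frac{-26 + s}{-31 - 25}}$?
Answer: $164 - \frac{\sqrt{3003}}{14} \approx 160.09$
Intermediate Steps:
$x{\left(J \right)} = 15$
$I = \frac{\sqrt{3003}}{14}$ ($I = \sqrt{15 + \frac{-26 + 8}{-31 - 25}} = \sqrt{15 - \frac{18}{-56}} = \sqrt{15 - - \frac{9}{28}} = \sqrt{15 + \frac{9}{28}} = \sqrt{\frac{429}{28}} = \frac{\sqrt{3003}}{14} \approx 3.9143$)
$\left(-5\right) \left(-30\right) - \left(-14 + I\right) = \left(-5\right) \left(-30\right) - \left(-14 + \frac{\sqrt{3003}}{14}\right) = 150 + \left(14 - \frac{\sqrt{3003}}{14}\right) = 164 - \frac{\sqrt{3003}}{14}$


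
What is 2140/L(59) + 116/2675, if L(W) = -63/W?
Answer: -337738192/168525 ≈ -2004.1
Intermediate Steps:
2140/L(59) + 116/2675 = 2140/((-63/59)) + 116/2675 = 2140/((-63*1/59)) + 116*(1/2675) = 2140/(-63/59) + 116/2675 = 2140*(-59/63) + 116/2675 = -126260/63 + 116/2675 = -337738192/168525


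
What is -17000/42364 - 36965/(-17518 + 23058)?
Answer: -4882839/690284 ≈ -7.0737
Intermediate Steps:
-17000/42364 - 36965/(-17518 + 23058) = -17000*1/42364 - 36965/5540 = -250/623 - 36965*1/5540 = -250/623 - 7393/1108 = -4882839/690284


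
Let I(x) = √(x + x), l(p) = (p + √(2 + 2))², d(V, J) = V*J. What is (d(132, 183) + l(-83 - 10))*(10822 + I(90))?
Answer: 351033214 + 194622*√5 ≈ 3.5147e+8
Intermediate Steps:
d(V, J) = J*V
l(p) = (2 + p)² (l(p) = (p + √4)² = (p + 2)² = (2 + p)²)
I(x) = √2*√x (I(x) = √(2*x) = √2*√x)
(d(132, 183) + l(-83 - 10))*(10822 + I(90)) = (183*132 + (2 + (-83 - 10))²)*(10822 + √2*√90) = (24156 + (2 - 93)²)*(10822 + √2*(3*√10)) = (24156 + (-91)²)*(10822 + 6*√5) = (24156 + 8281)*(10822 + 6*√5) = 32437*(10822 + 6*√5) = 351033214 + 194622*√5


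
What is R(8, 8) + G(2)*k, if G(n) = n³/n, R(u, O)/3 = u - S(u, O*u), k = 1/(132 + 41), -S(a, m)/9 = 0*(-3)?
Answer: 4156/173 ≈ 24.023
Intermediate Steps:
S(a, m) = 0 (S(a, m) = -0*(-3) = -9*0 = 0)
k = 1/173 ≈ 0.0057803
R(u, O) = 3*u (R(u, O) = 3*(u - 1*0) = 3*(u + 0) = 3*u)
G(n) = n²
R(8, 8) + G(2)*k = 3*8 + 2²*(1/173) = 24 + 4*(1/173) = 24 + 4/173 = 4156/173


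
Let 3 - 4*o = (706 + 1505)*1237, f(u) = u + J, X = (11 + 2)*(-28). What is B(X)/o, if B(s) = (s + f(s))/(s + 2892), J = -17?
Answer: 745/1728522528 ≈ 4.3100e-7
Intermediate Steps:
X = -364 (X = 13*(-28) = -364)
f(u) = -17 + u (f(u) = u - 17 = -17 + u)
B(s) = (-17 + 2*s)/(2892 + s) (B(s) = (s + (-17 + s))/(s + 2892) = (-17 + 2*s)/(2892 + s))
o = -683751 (o = ¾ - (706 + 1505)*1237/4 = ¾ - 2211*1237/4 = ¾ - ¼*2735007 = ¾ - 2735007/4 = -683751)
B(X)/o = ((-17 + 2*(-364))/(2892 - 364))/(-683751) = ((-17 - 728)/2528)*(-1/683751) = ((1/2528)*(-745))*(-1/683751) = -745/2528*(-1/683751) = 745/1728522528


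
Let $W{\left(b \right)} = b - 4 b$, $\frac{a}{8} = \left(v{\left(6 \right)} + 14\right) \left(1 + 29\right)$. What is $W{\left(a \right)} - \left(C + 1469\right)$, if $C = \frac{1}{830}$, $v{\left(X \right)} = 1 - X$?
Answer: $- \frac{6597671}{830} \approx -7949.0$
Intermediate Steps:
$C = \frac{1}{830} \approx 0.0012048$
$a = 2160$ ($a = 8 \left(\left(1 - 6\right) + 14\right) \left(1 + 29\right) = 8 \left(\left(1 - 6\right) + 14\right) 30 = 8 \left(-5 + 14\right) 30 = 8 \cdot 9 \cdot 30 = 8 \cdot 270 = 2160$)
$W{\left(b \right)} = - 3 b$
$W{\left(a \right)} - \left(C + 1469\right) = \left(-3\right) 2160 - \left(\frac{1}{830} + 1469\right) = -6480 - \frac{1219271}{830} = - \frac{6597671}{830}$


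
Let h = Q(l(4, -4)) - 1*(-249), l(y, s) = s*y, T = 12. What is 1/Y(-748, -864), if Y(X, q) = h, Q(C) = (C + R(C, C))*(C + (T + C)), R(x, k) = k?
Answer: 1/889 ≈ 0.0011249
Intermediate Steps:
Q(C) = 2*C*(12 + 2*C) (Q(C) = (C + C)*(C + (12 + C)) = (2*C)*(12 + 2*C) = 2*C*(12 + 2*C))
h = 889 (h = 4*(-4*4)*(6 - 4*4) - 1*(-249) = 4*(-16)*(6 - 16) + 249 = 4*(-16)*(-10) + 249 = 640 + 249 = 889)
Y(X, q) = 889
1/Y(-748, -864) = 1/889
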